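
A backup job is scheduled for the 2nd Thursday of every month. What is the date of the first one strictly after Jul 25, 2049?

Aug 12, 2049

Jul 2049 starts on a Thursday; its first Thursday is the 1st, so the 2nd Thursday is the 8th — Jul 8, 2049.
That is not after Jul 25, 2049, so look at Aug 2049.
Aug 2049 starts on a Sunday; its first Thursday is the 5th, so the 2nd Thursday is the 12th — Aug 12, 2049.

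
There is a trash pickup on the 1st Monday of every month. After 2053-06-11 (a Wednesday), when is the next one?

2053-07-07

June 2053 starts on a Sunday, so its 1st Monday is 2053-06-02 (1 day in).
That is not after 2053-06-11, so look at July 2053.
July 2053 starts on a Tuesday, so its 1st Monday is 2053-07-07 (6 days in).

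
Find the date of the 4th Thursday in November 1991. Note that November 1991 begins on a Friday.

November 1991 begins on a Friday, so the first Thursday is November 7 (6 days later).
The 4th Thursday is 3 weeks later: 7 + 21 = 28.

November 28, 1991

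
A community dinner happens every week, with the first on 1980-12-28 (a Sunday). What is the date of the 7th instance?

1981-02-08

The 7th occurrence is 6 intervals after the first: 6 × 7 = 42 days after 1980-12-28.
December has 31 days — 3 days to the end of December leaves 39.
January has 31 days (8 left).
8 days into February → 1981-02-08.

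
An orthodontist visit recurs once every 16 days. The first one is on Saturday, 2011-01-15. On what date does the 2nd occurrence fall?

The 2nd occurrence is 1 interval after the first: 1 × 16 = 16 days after 2011-01-15.
16 days later is 2011-01-31.

2011-01-31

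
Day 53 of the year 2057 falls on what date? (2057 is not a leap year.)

Jan has 31 days (53 − 31 = 22 remain).
22 into Feb → Feb 22.

Feb 22, 2057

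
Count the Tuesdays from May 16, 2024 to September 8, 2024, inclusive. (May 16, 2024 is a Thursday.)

16

May 16, 2024 is a Thursday; the first Tuesday on or after it is May 21, 2024 (5 days later).
From May 21, 2024 to September 8, 2024: 10 + 30 + 31 + 31 + 8 = 110 days (rest of May, June, July, August, September).
110 ÷ 7 = 15 full weeks with remainder 5, so 15 more Tuesdays after the first → 16.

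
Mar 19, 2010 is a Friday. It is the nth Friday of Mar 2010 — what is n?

Day 19 falls in week ⌈19/7⌉ of the month.
Days 1–7 hold the 1st Friday, 8–14 the 2nd, 15–21 the 3rd, 22–28 the 4th, 29–31 the 5th.
19 is in the range for the 3rd.

3rd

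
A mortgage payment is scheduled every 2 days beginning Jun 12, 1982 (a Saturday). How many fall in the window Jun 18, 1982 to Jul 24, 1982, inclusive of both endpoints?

19

Occurrences land 2·i days after Jun 12, 1982 for i = 0, 1, 2, …
Jun 18, 1982 is 6 days after the start; 6 ÷ 2 = 3 remainder 0. First occurrence in the window: #4 on Jun 18, 1982 (3×2 = 6 days in).
Jul 24, 1982 is 42 days after the start; 42 ÷ 2 = 21 remainder 0. Last occurrence in the window: #22 on Jul 24, 1982.
Occurrences #4 through #22: 19 in total.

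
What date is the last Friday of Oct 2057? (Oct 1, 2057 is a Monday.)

Oct 2057 begins on a Monday, so the first Friday is Oct 5 (4 days later).
Oct 2057 has 31 days. Adding weeks: 5, 12, 19, 26 — the last one ≤ 31 is the 26th.

Oct 26, 2057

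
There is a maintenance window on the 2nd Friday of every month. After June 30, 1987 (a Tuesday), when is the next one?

July 10, 1987

June 1987 starts on a Monday; its first Friday is the 5th, so the 2nd Friday is the 12th — June 12, 1987.
That is not after June 30, 1987, so look at July 1987.
July 1987 starts on a Wednesday; its first Friday is the 3rd, so the 2nd Friday is the 10th — July 10, 1987.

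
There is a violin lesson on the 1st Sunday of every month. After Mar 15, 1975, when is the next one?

Mar 1975 starts on a Saturday, so its 1st Sunday is Mar 2, 1975 (1 day in).
That is not after Mar 15, 1975, so look at Apr 1975.
Apr 1975 starts on a Tuesday, so its 1st Sunday is Apr 6, 1975 (5 days in).

Apr 6, 1975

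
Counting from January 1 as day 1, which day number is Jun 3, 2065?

Days in months before Jun: 31 + 28 + 31 + 30 + 31 = 151.
Plus 3 days into Jun → day 154.

154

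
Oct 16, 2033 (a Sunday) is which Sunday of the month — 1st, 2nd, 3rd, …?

3rd

Day 16 falls in week ⌈16/7⌉ of the month.
Days 1–7 hold the 1st Sunday, 8–14 the 2nd, 15–21 the 3rd, 22–28 the 4th, 29–31 the 5th.
16 is in the range for the 3rd.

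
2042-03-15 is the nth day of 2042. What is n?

Days in months before March: 31 + 28 = 59.
Plus 15 days into March → day 74.

74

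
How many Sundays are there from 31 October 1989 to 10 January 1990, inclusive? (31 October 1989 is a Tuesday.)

31 October 1989 is a Tuesday; the first Sunday on or after it is 5 November 1989 (5 days later).
From 5 November 1989 to 10 January 1990: 25 + 31 + 10 = 66 days (rest of November, December, January).
66 ÷ 7 = 9 full weeks with remainder 3, so 9 more Sundays after the first → 10.

10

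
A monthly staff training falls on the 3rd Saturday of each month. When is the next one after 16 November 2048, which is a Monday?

21 November 2048

November 2048 starts on a Sunday; its first Saturday is the 7th, so the 3rd Saturday is the 21st — 21 November 2048.
21 November 2048 is after 16 November 2048, so that is the next one.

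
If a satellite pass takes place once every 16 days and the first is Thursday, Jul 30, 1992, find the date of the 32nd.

Dec 8, 1993

The 32nd occurrence is 31 intervals after the first: 31 × 16 = 496 days after Jul 30, 1992.
Jul has 31 days — 1 day to the end of Jul leaves 495.
From end of Jul to end of 1992 is 153 days (342 left).
Jan has 31 days (311 left).
Feb has 28 days (283 left).
Mar has 31 days (252 left).
Apr has 30 days (222 left).
May has 31 days (191 left).
Jun has 30 days (161 left).
Jul has 31 days (130 left).
Aug has 31 days (99 left).
Sep has 30 days (69 left).
Oct has 31 days (38 left).
Nov has 30 days (8 left).
8 days into Dec → Dec 8, 1993.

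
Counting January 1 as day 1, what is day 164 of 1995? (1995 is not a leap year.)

1995-06-13

January has 31 days (164 − 31 = 133 remain).
February has 28 days (133 − 28 = 105 remain).
March has 31 days (105 − 31 = 74 remain).
April has 30 days (74 − 30 = 44 remain).
May has 31 days (44 − 31 = 13 remain).
13 into June → June 13.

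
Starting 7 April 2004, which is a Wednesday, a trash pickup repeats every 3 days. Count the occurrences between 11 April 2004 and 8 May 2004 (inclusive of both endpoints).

9

Occurrences land 3·i days after 7 April 2004 for i = 0, 1, 2, …
11 April 2004 is 4 days after the start; 4 ÷ 3 = 1 remainder 1; since the remainder is 1, round up to i = 2. First occurrence in the window: #3 on 13 April 2004 (2×3 = 6 days in).
8 May 2004 is 31 days after the start; 31 ÷ 3 = 10 remainder 1. Last occurrence in the window: #11 on 7 May 2004.
Occurrences #3 through #11: 9 in total.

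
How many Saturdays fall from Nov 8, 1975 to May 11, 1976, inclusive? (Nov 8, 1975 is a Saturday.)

27

Nov 8, 1975 is a Saturday; the first Saturday on or after it is Nov 8, 1975.
From Nov 8, 1975 to May 11, 1976: 22 + 31 + 31 + 29 + 31 + 30 + 11 = 185 days (rest of Nov, Dec, Jan, Feb, Mar, Apr, May).
185 ÷ 7 = 26 full weeks with remainder 3, so 26 more Saturdays after the first → 27.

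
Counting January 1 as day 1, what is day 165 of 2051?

14 June 2051

January has 31 days (165 − 31 = 134 remain).
February has 28 days (134 − 28 = 106 remain).
March has 31 days (106 − 31 = 75 remain).
April has 30 days (75 − 30 = 45 remain).
May has 31 days (45 − 31 = 14 remain).
14 into June → June 14.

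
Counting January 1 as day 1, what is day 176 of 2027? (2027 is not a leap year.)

January has 31 days (176 − 31 = 145 remain).
February has 28 days (145 − 28 = 117 remain).
March has 31 days (117 − 31 = 86 remain).
April has 30 days (86 − 30 = 56 remain).
May has 31 days (56 − 31 = 25 remain).
25 into June → June 25.

25 June 2027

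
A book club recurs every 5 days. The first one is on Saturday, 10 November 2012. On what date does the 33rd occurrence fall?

19 April 2013

The 33rd occurrence is 32 intervals after the first: 32 × 5 = 160 days after 10 November 2012.
November has 30 days — 20 days to the end of November leaves 140.
December has 31 days (109 left).
January has 31 days (78 left).
February has 28 days (50 left).
March has 31 days (19 left).
19 days into April → 19 April 2013.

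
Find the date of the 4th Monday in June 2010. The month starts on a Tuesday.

2010-06-28

June 2010 begins on a Tuesday, so the first Monday is June 7 (6 days later).
The 4th Monday is 3 weeks later: 7 + 21 = 28.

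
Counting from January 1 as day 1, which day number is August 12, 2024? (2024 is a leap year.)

Days in months before August: 31 + 29 + 31 + 30 + 31 + 30 + 31 = 213.
Plus 12 days into August → day 225.

225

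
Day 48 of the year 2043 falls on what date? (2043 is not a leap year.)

February 17, 2043

January has 31 days (48 − 31 = 17 remain).
17 into February → February 17.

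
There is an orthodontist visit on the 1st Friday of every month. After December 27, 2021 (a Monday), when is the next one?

December 2021 starts on a Wednesday, so its 1st Friday is December 3, 2021 (2 days in).
That is not after December 27, 2021, so look at January 2022.
January 2022 starts on a Saturday, so its 1st Friday is January 7, 2022 (6 days in).

January 7, 2022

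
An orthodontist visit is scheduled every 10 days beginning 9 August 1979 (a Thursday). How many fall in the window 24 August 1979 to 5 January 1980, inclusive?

Occurrences land 10·i days after 9 August 1979 for i = 0, 1, 2, …
24 August 1979 is 15 days after the start; 15 ÷ 10 = 1 remainder 5; since the remainder is 5, round up to i = 2. First occurrence in the window: #3 on 29 August 1979 (2×10 = 20 days in).
5 January 1980 is 149 days after the start; 149 ÷ 10 = 14 remainder 9. Last occurrence in the window: #15 on 27 December 1979.
Occurrences #3 through #15: 13 in total.

13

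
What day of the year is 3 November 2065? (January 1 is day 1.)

Days in months before November: 31 + 28 + 31 + 30 + 31 + 30 + 31 + 31 + 30 + 31 = 304.
Plus 3 days into November → day 307.

307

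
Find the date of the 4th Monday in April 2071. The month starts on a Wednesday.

27 April 2071

April 2071 begins on a Wednesday, so the first Monday is April 6 (5 days later).
The 4th Monday is 3 weeks later: 6 + 21 = 27.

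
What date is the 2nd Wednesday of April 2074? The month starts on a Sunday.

April 2074 begins on a Sunday, so the first Wednesday is April 4 (3 days later).
The 2nd Wednesday is 1 weeks later: 4 + 7 = 11.

April 11, 2074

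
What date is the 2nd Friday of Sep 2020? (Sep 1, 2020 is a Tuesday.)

Sep 11, 2020

Sep 2020 begins on a Tuesday, so the first Friday is Sep 4 (3 days later).
The 2nd Friday is 1 weeks later: 4 + 7 = 11.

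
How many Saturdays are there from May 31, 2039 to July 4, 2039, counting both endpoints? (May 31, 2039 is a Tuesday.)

5

May 31, 2039 is a Tuesday; the first Saturday on or after it is June 4, 2039 (4 days later).
From June 4, 2039 to July 4, 2039: 26 + 4 = 30 days (rest of June, July).
30 ÷ 7 = 4 full weeks with remainder 2, so 4 more Saturdays after the first → 5.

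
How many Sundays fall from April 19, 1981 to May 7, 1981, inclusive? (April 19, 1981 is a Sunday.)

April 19, 1981 is a Sunday; the first Sunday on or after it is April 19, 1981.
From April 19, 1981 to May 7, 1981: 11 + 7 = 18 days (rest of April, May).
18 ÷ 7 = 2 full weeks with remainder 4, so 2 more Sundays after the first → 3.

3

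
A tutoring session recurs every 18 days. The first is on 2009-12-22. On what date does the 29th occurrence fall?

The 29th occurrence is 28 intervals after the first: 28 × 18 = 504 days after 2009-12-22.
December has 31 days — 9 days to the end of December leaves 495.
2010 has 365 days (130 left).
January has 31 days (99 left).
February has 28 days (71 left).
March has 31 days (40 left).
April has 30 days (10 left).
10 days into May → 2011-05-10.

2011-05-10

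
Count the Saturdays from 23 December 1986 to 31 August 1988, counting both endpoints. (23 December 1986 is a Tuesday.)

23 December 1986 is a Tuesday; the first Saturday on or after it is 27 December 1986 (4 days later).
From 27 December 1986 to 31 August 1988: 4 + 365 + 244 = 613 days (rest of 1986, 1987, to 31 August 1988 in 1988).
613 ÷ 7 = 87 full weeks with remainder 4, so 87 more Saturdays after the first → 88.

88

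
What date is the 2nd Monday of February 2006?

2006-02-13

The first Monday of February 2006 is February 6.
The 2nd Monday is 1 weeks later: 6 + 7 = 13.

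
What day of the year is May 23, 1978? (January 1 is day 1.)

143

Days in months before May: 31 + 28 + 31 + 30 = 120.
Plus 23 days into May → day 143.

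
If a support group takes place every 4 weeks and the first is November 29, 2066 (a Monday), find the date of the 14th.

The 14th occurrence is 13 intervals after the first: 13 × 28 = 364 days after November 29, 2066.
November has 30 days — 1 day to the end of November leaves 363.
December has 31 days (332 left).
January has 31 days (301 left).
February has 28 days (273 left).
March has 31 days (242 left).
April has 30 days (212 left).
May has 31 days (181 left).
June has 30 days (151 left).
July has 31 days (120 left).
August has 31 days (89 left).
September has 30 days (59 left).
October has 31 days (28 left).
28 days into November → November 28, 2067.

November 28, 2067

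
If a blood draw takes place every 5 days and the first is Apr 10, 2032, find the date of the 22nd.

The 22nd occurrence is 21 intervals after the first: 21 × 5 = 105 days after Apr 10, 2032.
Apr has 30 days — 20 days to the end of Apr leaves 85.
May has 31 days (54 left).
Jun has 30 days (24 left).
24 days into Jul → Jul 24, 2032.

Jul 24, 2032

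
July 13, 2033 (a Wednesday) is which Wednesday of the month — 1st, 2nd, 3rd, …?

Day 13 falls in week ⌈13/7⌉ of the month.
Days 1–7 hold the 1st Wednesday, 8–14 the 2nd, 15–21 the 3rd, 22–28 the 4th, 29–31 the 5th.
13 is in the range for the 2nd.

2nd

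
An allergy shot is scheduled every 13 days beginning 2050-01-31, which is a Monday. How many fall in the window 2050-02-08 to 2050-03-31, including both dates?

4

Occurrences land 13·i days after 2050-01-31 for i = 0, 1, 2, …
2050-02-08 is 8 days after the start; 8 ÷ 13 = 0 remainder 8; since the remainder is 8, round up to i = 1. First occurrence in the window: #2 on 2050-02-13 (1×13 = 13 days in).
2050-03-31 is 59 days after the start; 59 ÷ 13 = 4 remainder 7. Last occurrence in the window: #5 on 2050-03-24.
Occurrences #2 through #5: 4 in total.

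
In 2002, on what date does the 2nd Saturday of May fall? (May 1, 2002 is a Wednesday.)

May 11, 2002

May 2002 begins on a Wednesday, so the first Saturday is May 4 (3 days later).
The 2nd Saturday is 1 weeks later: 4 + 7 = 11.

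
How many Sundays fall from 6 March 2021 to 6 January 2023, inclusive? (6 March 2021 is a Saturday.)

96

6 March 2021 is a Saturday; the first Sunday on or after it is 7 March 2021 (1 day later).
From 7 March 2021 to 6 January 2023: 299 + 365 + 6 = 670 days (rest of 2021, 2022, to 6 January 2023 in 2023).
670 ÷ 7 = 95 full weeks with remainder 5, so 95 more Sundays after the first → 96.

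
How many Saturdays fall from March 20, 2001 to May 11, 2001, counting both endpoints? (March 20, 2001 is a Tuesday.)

7

March 20, 2001 is a Tuesday; the first Saturday on or after it is March 24, 2001 (4 days later).
From March 24, 2001 to May 11, 2001: 7 + 30 + 11 = 48 days (rest of March, April, May).
48 ÷ 7 = 6 full weeks with remainder 6, so 6 more Saturdays after the first → 7.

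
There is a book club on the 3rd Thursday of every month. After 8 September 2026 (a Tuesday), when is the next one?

17 September 2026

September 2026 starts on a Tuesday; its first Thursday is the 3rd, so the 3rd Thursday is the 17th — 17 September 2026.
17 September 2026 is after 8 September 2026, so that is the next one.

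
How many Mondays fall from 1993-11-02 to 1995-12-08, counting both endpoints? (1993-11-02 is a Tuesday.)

1993-11-02 is a Tuesday; the first Monday on or after it is 1993-11-08 (6 days later).
From 1993-11-08 to 1995-12-08: 53 + 365 + 342 = 760 days (rest of 1993, 1994, to 1995-12-08 in 1995).
760 ÷ 7 = 108 full weeks with remainder 4, so 108 more Mondays after the first → 109.

109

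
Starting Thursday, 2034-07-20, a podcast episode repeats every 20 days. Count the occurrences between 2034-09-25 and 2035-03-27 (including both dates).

Occurrences land 20·i days after 2034-07-20 for i = 0, 1, 2, …
2034-09-25 is 67 days after the start; 67 ÷ 20 = 3 remainder 7; since the remainder is 7, round up to i = 4. First occurrence in the window: #5 on 2034-10-08 (4×20 = 80 days in).
2035-03-27 is 250 days after the start; 250 ÷ 20 = 12 remainder 10. Last occurrence in the window: #13 on 2035-03-17.
Occurrences #5 through #13: 9 in total.

9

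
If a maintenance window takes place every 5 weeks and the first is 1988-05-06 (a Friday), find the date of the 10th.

The 10th occurrence is 9 intervals after the first: 9 × 35 = 315 days after 1988-05-06.
May has 31 days — 25 days to the end of May leaves 290.
June has 30 days (260 left).
July has 31 days (229 left).
August has 31 days (198 left).
September has 30 days (168 left).
October has 31 days (137 left).
November has 30 days (107 left).
December has 31 days (76 left).
January has 31 days (45 left).
February has 28 days (17 left).
17 days into March → 1989-03-17.

1989-03-17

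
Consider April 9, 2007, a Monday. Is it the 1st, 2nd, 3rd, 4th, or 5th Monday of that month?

2nd

Day 9 falls in week ⌈9/7⌉ of the month.
Days 1–7 hold the 1st Monday, 8–14 the 2nd, 15–21 the 3rd, 22–28 the 4th, 29–31 the 5th.
9 is in the range for the 2nd.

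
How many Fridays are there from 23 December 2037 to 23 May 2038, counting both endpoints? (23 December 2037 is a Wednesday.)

22

23 December 2037 is a Wednesday; the first Friday on or after it is 25 December 2037 (2 days later).
From 25 December 2037 to 23 May 2038: 6 + 31 + 28 + 31 + 30 + 23 = 149 days (rest of December, January, February, March, April, May).
149 ÷ 7 = 21 full weeks with remainder 2, so 21 more Fridays after the first → 22.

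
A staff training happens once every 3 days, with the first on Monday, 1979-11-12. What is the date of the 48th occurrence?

1980-04-01

The 48th occurrence is 47 intervals after the first: 47 × 3 = 141 days after 1979-11-12.
November has 30 days — 18 days to the end of November leaves 123.
December has 31 days (92 left).
January has 31 days (61 left).
February has 29 days (32 left).
March has 31 days (1 left).
1 day into April → 1980-04-01.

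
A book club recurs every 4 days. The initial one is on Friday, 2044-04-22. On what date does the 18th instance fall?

2044-06-29

The 18th occurrence is 17 intervals after the first: 17 × 4 = 68 days after 2044-04-22.
April has 30 days — 8 days to the end of April leaves 60.
May has 31 days (29 left).
29 days into June → 2044-06-29.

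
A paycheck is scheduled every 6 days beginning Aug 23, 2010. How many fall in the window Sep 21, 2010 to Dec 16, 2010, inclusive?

Occurrences land 6·i days after Aug 23, 2010 for i = 0, 1, 2, …
Sep 21, 2010 is 29 days after the start; 29 ÷ 6 = 4 remainder 5; since the remainder is 5, round up to i = 5. First occurrence in the window: #6 on Sep 22, 2010 (5×6 = 30 days in).
Dec 16, 2010 is 115 days after the start; 115 ÷ 6 = 19 remainder 1. Last occurrence in the window: #20 on Dec 15, 2010.
Occurrences #6 through #20: 15 in total.

15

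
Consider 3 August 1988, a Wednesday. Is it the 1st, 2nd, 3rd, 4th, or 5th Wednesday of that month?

Day 3 falls in week ⌈3/7⌉ of the month.
Days 1–7 hold the 1st Wednesday, 8–14 the 2nd, 15–21 the 3rd, 22–28 the 4th, 29–31 the 5th.
3 is in the range for the 1st.

1st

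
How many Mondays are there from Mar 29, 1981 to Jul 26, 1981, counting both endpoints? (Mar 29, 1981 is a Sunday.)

Mar 29, 1981 is a Sunday; the first Monday on or after it is Mar 30, 1981 (1 day later).
From Mar 30, 1981 to Jul 26, 1981: 1 + 30 + 31 + 30 + 26 = 118 days (rest of Mar, Apr, May, Jun, Jul).
118 ÷ 7 = 16 full weeks with remainder 6, so 16 more Mondays after the first → 17.

17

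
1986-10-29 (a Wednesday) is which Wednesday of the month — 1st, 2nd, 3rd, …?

Day 29 falls in week ⌈29/7⌉ of the month.
Days 1–7 hold the 1st Wednesday, 8–14 the 2nd, 15–21 the 3rd, 22–28 the 4th, 29–31 the 5th.
29 is in the range for the 5th.

5th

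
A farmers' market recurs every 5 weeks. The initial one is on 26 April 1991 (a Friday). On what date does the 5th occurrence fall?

13 September 1991

The 5th occurrence is 4 intervals after the first: 4 × 35 = 140 days after 26 April 1991.
April has 30 days — 4 days to the end of April leaves 136.
May has 31 days (105 left).
June has 30 days (75 left).
July has 31 days (44 left).
August has 31 days (13 left).
13 days into September → 13 September 1991.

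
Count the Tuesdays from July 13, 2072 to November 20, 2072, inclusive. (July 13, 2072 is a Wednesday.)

July 13, 2072 is a Wednesday; the first Tuesday on or after it is July 19, 2072 (6 days later).
From July 19, 2072 to November 20, 2072: 12 + 31 + 30 + 31 + 20 = 124 days (rest of July, August, September, October, November).
124 ÷ 7 = 17 full weeks with remainder 5, so 17 more Tuesdays after the first → 18.

18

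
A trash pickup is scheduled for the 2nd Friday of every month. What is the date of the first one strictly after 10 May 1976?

May 1976 starts on a Saturday; its first Friday is the 7th, so the 2nd Friday is the 14th — 14 May 1976.
14 May 1976 is after 10 May 1976, so that is the next one.

14 May 1976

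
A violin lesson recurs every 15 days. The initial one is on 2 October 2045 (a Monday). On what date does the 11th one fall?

1 March 2046

The 11th occurrence is 10 intervals after the first: 10 × 15 = 150 days after 2 October 2045.
October has 31 days — 29 days to the end of October leaves 121.
November has 30 days (91 left).
December has 31 days (60 left).
January has 31 days (29 left).
February has 28 days (1 left).
1 day into March → 1 March 2046.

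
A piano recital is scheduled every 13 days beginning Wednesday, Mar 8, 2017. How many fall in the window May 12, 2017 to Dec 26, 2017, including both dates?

18

Occurrences land 13·i days after Mar 8, 2017 for i = 0, 1, 2, …
May 12, 2017 is 65 days after the start; 65 ÷ 13 = 5 remainder 0. First occurrence in the window: #6 on May 12, 2017 (5×13 = 65 days in).
Dec 26, 2017 is 293 days after the start; 293 ÷ 13 = 22 remainder 7. Last occurrence in the window: #23 on Dec 19, 2017.
Occurrences #6 through #23: 18 in total.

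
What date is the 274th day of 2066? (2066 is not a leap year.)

January has 31 days (274 − 31 = 243 remain).
February has 28 days (243 − 28 = 215 remain).
March has 31 days (215 − 31 = 184 remain).
April has 30 days (184 − 30 = 154 remain).
May has 31 days (154 − 31 = 123 remain).
June has 30 days (123 − 30 = 93 remain).
July has 31 days (93 − 31 = 62 remain).
August has 31 days (62 − 31 = 31 remain).
September has 30 days (31 − 30 = 1 remain).
1 into October → October 1.

October 1, 2066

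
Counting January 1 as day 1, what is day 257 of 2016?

September 13, 2016

January has 31 days (257 − 31 = 226 remain).
February has 29 days (226 − 29 = 197 remain).
March has 31 days (197 − 31 = 166 remain).
April has 30 days (166 − 30 = 136 remain).
May has 31 days (136 − 31 = 105 remain).
June has 30 days (105 − 30 = 75 remain).
July has 31 days (75 − 31 = 44 remain).
August has 31 days (44 − 31 = 13 remain).
13 into September → September 13.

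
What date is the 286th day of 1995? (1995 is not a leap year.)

Oct 13, 1995

Jan has 31 days (286 − 31 = 255 remain).
Feb has 28 days (255 − 28 = 227 remain).
Mar has 31 days (227 − 31 = 196 remain).
Apr has 30 days (196 − 30 = 166 remain).
May has 31 days (166 − 31 = 135 remain).
Jun has 30 days (135 − 30 = 105 remain).
Jul has 31 days (105 − 31 = 74 remain).
Aug has 31 days (74 − 31 = 43 remain).
Sep has 30 days (43 − 30 = 13 remain).
13 into Oct → Oct 13.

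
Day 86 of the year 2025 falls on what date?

Mar 27, 2025

Jan has 31 days (86 − 31 = 55 remain).
Feb has 28 days (55 − 28 = 27 remain).
27 into Mar → Mar 27.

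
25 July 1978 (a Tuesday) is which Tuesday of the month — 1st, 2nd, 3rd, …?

Day 25 falls in week ⌈25/7⌉ of the month.
Days 1–7 hold the 1st Tuesday, 8–14 the 2nd, 15–21 the 3rd, 22–28 the 4th, 29–31 the 5th.
25 is in the range for the 4th.

4th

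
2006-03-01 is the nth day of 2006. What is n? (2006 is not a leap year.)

60

Days in months before March: 31 + 28 = 59.
Plus 1 day into March → day 60.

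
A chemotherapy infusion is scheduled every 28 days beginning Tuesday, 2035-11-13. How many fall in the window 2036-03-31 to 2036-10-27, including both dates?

Occurrences land 28·i days after 2035-11-13 for i = 0, 1, 2, …
2036-03-31 is 139 days after the start; 139 ÷ 28 = 4 remainder 27; since the remainder is 27, round up to i = 5. First occurrence in the window: #6 on 2036-04-01 (5×28 = 140 days in).
2036-10-27 is 349 days after the start; 349 ÷ 28 = 12 remainder 13. Last occurrence in the window: #13 on 2036-10-14.
Occurrences #6 through #13: 8 in total.

8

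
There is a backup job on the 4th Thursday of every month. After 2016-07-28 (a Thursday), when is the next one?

2016-08-25

July 2016 starts on a Friday; its first Thursday is the 7th, so the 4th Thursday is the 28th — 2016-07-28.
That is not after 2016-07-28, so look at August 2016.
August 2016 starts on a Monday; its first Thursday is the 4th, so the 4th Thursday is the 25th — 2016-08-25.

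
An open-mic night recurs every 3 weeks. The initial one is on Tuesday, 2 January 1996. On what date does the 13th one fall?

10 September 1996

The 13th occurrence is 12 intervals after the first: 12 × 21 = 252 days after 2 January 1996.
January has 31 days — 29 days to the end of January leaves 223.
February has 29 days (194 left).
March has 31 days (163 left).
April has 30 days (133 left).
May has 31 days (102 left).
June has 30 days (72 left).
July has 31 days (41 left).
August has 31 days (10 left).
10 days into September → 10 September 1996.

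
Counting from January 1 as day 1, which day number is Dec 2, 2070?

Days in months before Dec: 31 + 28 + 31 + 30 + 31 + 30 + 31 + 31 + 30 + 31 + 30 = 334.
Plus 2 days into Dec → day 336.

336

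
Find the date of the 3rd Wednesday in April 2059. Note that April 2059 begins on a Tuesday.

April 2059 begins on a Tuesday, so the first Wednesday is April 2 (1 day later).
The 3rd Wednesday is 2 weeks later: 2 + 14 = 16.

16 April 2059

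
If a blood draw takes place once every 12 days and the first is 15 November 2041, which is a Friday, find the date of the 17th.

The 17th occurrence is 16 intervals after the first: 16 × 12 = 192 days after 15 November 2041.
November has 30 days — 15 days to the end of November leaves 177.
December has 31 days (146 left).
January has 31 days (115 left).
February has 28 days (87 left).
March has 31 days (56 left).
April has 30 days (26 left).
26 days into May → 26 May 2042.

26 May 2042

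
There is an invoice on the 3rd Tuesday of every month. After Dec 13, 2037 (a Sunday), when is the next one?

Dec 2037 starts on a Tuesday; its first Tuesday is the 1st, so the 3rd Tuesday is the 15th — Dec 15, 2037.
Dec 15, 2037 is after Dec 13, 2037, so that is the next one.

Dec 15, 2037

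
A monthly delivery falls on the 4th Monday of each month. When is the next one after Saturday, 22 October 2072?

October 2072 starts on a Saturday; its first Monday is the 3rd, so the 4th Monday is the 24th — 24 October 2072.
24 October 2072 is after 22 October 2072, so that is the next one.

24 October 2072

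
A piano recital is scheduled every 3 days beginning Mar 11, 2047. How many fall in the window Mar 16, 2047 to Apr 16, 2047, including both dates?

11

Occurrences land 3·i days after Mar 11, 2047 for i = 0, 1, 2, …
Mar 16, 2047 is 5 days after the start; 5 ÷ 3 = 1 remainder 2; since the remainder is 2, round up to i = 2. First occurrence in the window: #3 on Mar 17, 2047 (2×3 = 6 days in).
Apr 16, 2047 is 36 days after the start; 36 ÷ 3 = 12 remainder 0. Last occurrence in the window: #13 on Apr 16, 2047.
Occurrences #3 through #13: 11 in total.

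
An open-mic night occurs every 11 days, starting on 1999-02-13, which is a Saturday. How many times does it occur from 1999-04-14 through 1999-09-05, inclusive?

Occurrences land 11·i days after 1999-02-13 for i = 0, 1, 2, …
1999-04-14 is 60 days after the start; 60 ÷ 11 = 5 remainder 5; since the remainder is 5, round up to i = 6. First occurrence in the window: #7 on 1999-04-20 (6×11 = 66 days in).
1999-09-05 is 204 days after the start; 204 ÷ 11 = 18 remainder 6. Last occurrence in the window: #19 on 1999-08-30.
Occurrences #7 through #19: 13 in total.

13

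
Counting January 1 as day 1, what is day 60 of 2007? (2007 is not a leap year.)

1 March 2007

January has 31 days (60 − 31 = 29 remain).
February has 28 days (29 − 28 = 1 remain).
1 into March → March 1.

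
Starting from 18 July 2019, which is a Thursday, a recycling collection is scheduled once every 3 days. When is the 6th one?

The 6th occurrence is 5 intervals after the first: 5 × 3 = 15 days after 18 July 2019.
July has 31 days — 13 days to the end of July leaves 2.
2 days into August → 2 August 2019.

2 August 2019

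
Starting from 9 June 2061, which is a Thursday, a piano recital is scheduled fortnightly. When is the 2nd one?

23 June 2061

The 2nd occurrence is 1 interval after the first: 1 × 14 = 14 days after 9 June 2061.
14 days later is 23 June 2061.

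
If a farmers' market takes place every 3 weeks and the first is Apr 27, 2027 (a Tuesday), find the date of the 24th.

The 24th occurrence is 23 intervals after the first: 23 × 21 = 483 days after Apr 27, 2027.
Apr has 30 days — 3 days to the end of Apr leaves 480.
From end of Apr to end of 2027 is 245 days (235 left).
Jan has 31 days (204 left).
Feb has 29 days (175 left).
Mar has 31 days (144 left).
Apr has 30 days (114 left).
May has 31 days (83 left).
Jun has 30 days (53 left).
Jul has 31 days (22 left).
22 days into Aug → Aug 22, 2028.

Aug 22, 2028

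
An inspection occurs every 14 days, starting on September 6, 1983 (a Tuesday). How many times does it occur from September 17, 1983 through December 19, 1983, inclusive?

Occurrences land 14·i days after September 6, 1983 for i = 0, 1, 2, …
September 17, 1983 is 11 days after the start; 11 ÷ 14 = 0 remainder 11; since the remainder is 11, round up to i = 1. First occurrence in the window: #2 on September 20, 1983 (1×14 = 14 days in).
December 19, 1983 is 104 days after the start; 104 ÷ 14 = 7 remainder 6. Last occurrence in the window: #8 on December 13, 1983.
Occurrences #2 through #8: 7 in total.

7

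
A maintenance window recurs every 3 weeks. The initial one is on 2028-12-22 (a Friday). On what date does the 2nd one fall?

2029-01-12

The 2nd occurrence is 1 interval after the first: 1 × 21 = 21 days after 2028-12-22.
December has 31 days — 9 days to the end of December leaves 12.
12 days into January → 2029-01-12.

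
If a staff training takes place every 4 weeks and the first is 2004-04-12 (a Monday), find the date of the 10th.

2004-12-20

The 10th occurrence is 9 intervals after the first: 9 × 28 = 252 days after 2004-04-12.
April has 30 days — 18 days to the end of April leaves 234.
May has 31 days (203 left).
June has 30 days (173 left).
July has 31 days (142 left).
August has 31 days (111 left).
September has 30 days (81 left).
October has 31 days (50 left).
November has 30 days (20 left).
20 days into December → 2004-12-20.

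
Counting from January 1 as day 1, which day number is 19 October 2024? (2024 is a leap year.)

293

Days in months before October: 31 + 29 + 31 + 30 + 31 + 30 + 31 + 31 + 30 = 274.
Plus 19 days into October → day 293.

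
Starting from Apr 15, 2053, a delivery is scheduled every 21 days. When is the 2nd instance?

May 6, 2053

The 2nd occurrence is 1 interval after the first: 1 × 21 = 21 days after Apr 15, 2053.
Apr has 30 days — 15 days to the end of Apr leaves 6.
6 days into May → May 6, 2053.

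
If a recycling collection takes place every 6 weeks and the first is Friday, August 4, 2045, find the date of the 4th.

December 8, 2045

The 4th occurrence is 3 intervals after the first: 3 × 42 = 126 days after August 4, 2045.
August has 31 days — 27 days to the end of August leaves 99.
September has 30 days (69 left).
October has 31 days (38 left).
November has 30 days (8 left).
8 days into December → December 8, 2045.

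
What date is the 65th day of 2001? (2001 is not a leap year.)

January has 31 days (65 − 31 = 34 remain).
February has 28 days (34 − 28 = 6 remain).
6 into March → March 6.

March 6, 2001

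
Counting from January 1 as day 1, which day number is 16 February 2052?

47

Days in months before February: 31 = 31.
Plus 16 days into February → day 47.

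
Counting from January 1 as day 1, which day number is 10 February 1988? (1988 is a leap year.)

Days in months before February: 31 = 31.
Plus 10 days into February → day 41.

41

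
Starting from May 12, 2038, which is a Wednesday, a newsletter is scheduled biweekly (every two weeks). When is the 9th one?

The 9th occurrence is 8 intervals after the first: 8 × 14 = 112 days after May 12, 2038.
May has 31 days — 19 days to the end of May leaves 93.
June has 30 days (63 left).
July has 31 days (32 left).
August has 31 days (1 left).
1 day into September → September 1, 2038.

September 1, 2038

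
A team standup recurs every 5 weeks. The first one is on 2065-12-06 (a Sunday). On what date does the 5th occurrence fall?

2066-04-25

The 5th occurrence is 4 intervals after the first: 4 × 35 = 140 days after 2065-12-06.
December has 31 days — 25 days to the end of December leaves 115.
January has 31 days (84 left).
February has 28 days (56 left).
March has 31 days (25 left).
25 days into April → 2066-04-25.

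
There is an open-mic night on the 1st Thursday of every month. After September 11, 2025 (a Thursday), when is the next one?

October 2, 2025

September 2025 starts on a Monday, so its 1st Thursday is September 4, 2025 (3 days in).
That is not after September 11, 2025, so look at October 2025.
October 2025 starts on a Wednesday, so its 1st Thursday is October 2, 2025 (1 day in).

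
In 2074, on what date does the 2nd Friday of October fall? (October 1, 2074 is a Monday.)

October 12, 2074

October 2074 begins on a Monday, so the first Friday is October 5 (4 days later).
The 2nd Friday is 1 weeks later: 5 + 7 = 12.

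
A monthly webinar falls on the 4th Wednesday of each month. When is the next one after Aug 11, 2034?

Aug 23, 2034

Aug 2034 starts on a Tuesday; its first Wednesday is the 2nd, so the 4th Wednesday is the 23rd — Aug 23, 2034.
Aug 23, 2034 is after Aug 11, 2034, so that is the next one.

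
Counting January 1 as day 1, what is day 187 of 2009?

Jul 6, 2009

Jan has 31 days (187 − 31 = 156 remain).
Feb has 28 days (156 − 28 = 128 remain).
Mar has 31 days (128 − 31 = 97 remain).
Apr has 30 days (97 − 30 = 67 remain).
May has 31 days (67 − 31 = 36 remain).
Jun has 30 days (36 − 30 = 6 remain).
6 into Jul → Jul 6.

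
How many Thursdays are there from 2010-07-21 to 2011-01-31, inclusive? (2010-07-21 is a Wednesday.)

28

2010-07-21 is a Wednesday; the first Thursday on or after it is 2010-07-22 (1 day later).
From 2010-07-22 to 2011-01-31: 9 + 31 + 30 + 31 + 30 + 31 + 31 = 193 days (rest of July, August, September, October, November, December, January).
193 ÷ 7 = 27 full weeks with remainder 4, so 27 more Thursdays after the first → 28.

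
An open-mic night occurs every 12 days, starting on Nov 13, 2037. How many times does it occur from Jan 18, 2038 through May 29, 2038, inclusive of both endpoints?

11

Occurrences land 12·i days after Nov 13, 2037 for i = 0, 1, 2, …
Jan 18, 2038 is 66 days after the start; 66 ÷ 12 = 5 remainder 6; since the remainder is 6, round up to i = 6. First occurrence in the window: #7 on Jan 24, 2038 (6×12 = 72 days in).
May 29, 2038 is 197 days after the start; 197 ÷ 12 = 16 remainder 5. Last occurrence in the window: #17 on May 24, 2038.
Occurrences #7 through #17: 11 in total.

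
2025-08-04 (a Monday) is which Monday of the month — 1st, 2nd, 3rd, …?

1st

Day 4 falls in week ⌈4/7⌉ of the month.
Days 1–7 hold the 1st Monday, 8–14 the 2nd, 15–21 the 3rd, 22–28 the 4th, 29–31 the 5th.
4 is in the range for the 1st.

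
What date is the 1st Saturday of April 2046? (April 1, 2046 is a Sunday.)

7 April 2046

April 2046 begins on a Sunday, so the first Saturday is April 7 (6 days later).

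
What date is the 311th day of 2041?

November 7, 2041

January has 31 days (311 − 31 = 280 remain).
February has 28 days (280 − 28 = 252 remain).
March has 31 days (252 − 31 = 221 remain).
April has 30 days (221 − 30 = 191 remain).
May has 31 days (191 − 31 = 160 remain).
June has 30 days (160 − 30 = 130 remain).
July has 31 days (130 − 31 = 99 remain).
August has 31 days (99 − 31 = 68 remain).
September has 30 days (68 − 30 = 38 remain).
October has 31 days (38 − 31 = 7 remain).
7 into November → November 7.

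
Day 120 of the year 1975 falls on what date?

April 30, 1975

January has 31 days (120 − 31 = 89 remain).
February has 28 days (89 − 28 = 61 remain).
March has 31 days (61 − 31 = 30 remain).
30 into April → April 30.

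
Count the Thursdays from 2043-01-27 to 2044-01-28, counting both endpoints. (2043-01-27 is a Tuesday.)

53

2043-01-27 is a Tuesday; the first Thursday on or after it is 2043-01-29 (2 days later).
From 2043-01-29 to 2044-01-28: 336 + 28 = 364 days (rest of 2043, to 2044-01-28 in 2044).
364 ÷ 7 = 52 full weeks with remainder 0, so 52 more Thursdays after the first → 53.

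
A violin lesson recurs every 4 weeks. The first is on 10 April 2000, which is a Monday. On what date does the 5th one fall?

31 July 2000

The 5th occurrence is 4 intervals after the first: 4 × 28 = 112 days after 10 April 2000.
April has 30 days — 20 days to the end of April leaves 92.
May has 31 days (61 left).
June has 30 days (31 left).
31 days into July → 31 July 2000.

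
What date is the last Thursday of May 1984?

May 31, 1984

May 1984 begins on a Tuesday, so the first Thursday is May 3 (2 days later).
May 1984 has 31 days. Adding weeks: 3, 10, 17, 24, 31 — the last one ≤ 31 is the 31st.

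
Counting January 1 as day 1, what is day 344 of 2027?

January has 31 days (344 − 31 = 313 remain).
February has 28 days (313 − 28 = 285 remain).
March has 31 days (285 − 31 = 254 remain).
April has 30 days (254 − 30 = 224 remain).
May has 31 days (224 − 31 = 193 remain).
June has 30 days (193 − 30 = 163 remain).
July has 31 days (163 − 31 = 132 remain).
August has 31 days (132 − 31 = 101 remain).
September has 30 days (101 − 30 = 71 remain).
October has 31 days (71 − 31 = 40 remain).
November has 30 days (40 − 30 = 10 remain).
10 into December → December 10.

December 10, 2027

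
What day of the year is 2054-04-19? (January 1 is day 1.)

Days in months before April: 31 + 28 + 31 = 90.
Plus 19 days into April → day 109.

109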